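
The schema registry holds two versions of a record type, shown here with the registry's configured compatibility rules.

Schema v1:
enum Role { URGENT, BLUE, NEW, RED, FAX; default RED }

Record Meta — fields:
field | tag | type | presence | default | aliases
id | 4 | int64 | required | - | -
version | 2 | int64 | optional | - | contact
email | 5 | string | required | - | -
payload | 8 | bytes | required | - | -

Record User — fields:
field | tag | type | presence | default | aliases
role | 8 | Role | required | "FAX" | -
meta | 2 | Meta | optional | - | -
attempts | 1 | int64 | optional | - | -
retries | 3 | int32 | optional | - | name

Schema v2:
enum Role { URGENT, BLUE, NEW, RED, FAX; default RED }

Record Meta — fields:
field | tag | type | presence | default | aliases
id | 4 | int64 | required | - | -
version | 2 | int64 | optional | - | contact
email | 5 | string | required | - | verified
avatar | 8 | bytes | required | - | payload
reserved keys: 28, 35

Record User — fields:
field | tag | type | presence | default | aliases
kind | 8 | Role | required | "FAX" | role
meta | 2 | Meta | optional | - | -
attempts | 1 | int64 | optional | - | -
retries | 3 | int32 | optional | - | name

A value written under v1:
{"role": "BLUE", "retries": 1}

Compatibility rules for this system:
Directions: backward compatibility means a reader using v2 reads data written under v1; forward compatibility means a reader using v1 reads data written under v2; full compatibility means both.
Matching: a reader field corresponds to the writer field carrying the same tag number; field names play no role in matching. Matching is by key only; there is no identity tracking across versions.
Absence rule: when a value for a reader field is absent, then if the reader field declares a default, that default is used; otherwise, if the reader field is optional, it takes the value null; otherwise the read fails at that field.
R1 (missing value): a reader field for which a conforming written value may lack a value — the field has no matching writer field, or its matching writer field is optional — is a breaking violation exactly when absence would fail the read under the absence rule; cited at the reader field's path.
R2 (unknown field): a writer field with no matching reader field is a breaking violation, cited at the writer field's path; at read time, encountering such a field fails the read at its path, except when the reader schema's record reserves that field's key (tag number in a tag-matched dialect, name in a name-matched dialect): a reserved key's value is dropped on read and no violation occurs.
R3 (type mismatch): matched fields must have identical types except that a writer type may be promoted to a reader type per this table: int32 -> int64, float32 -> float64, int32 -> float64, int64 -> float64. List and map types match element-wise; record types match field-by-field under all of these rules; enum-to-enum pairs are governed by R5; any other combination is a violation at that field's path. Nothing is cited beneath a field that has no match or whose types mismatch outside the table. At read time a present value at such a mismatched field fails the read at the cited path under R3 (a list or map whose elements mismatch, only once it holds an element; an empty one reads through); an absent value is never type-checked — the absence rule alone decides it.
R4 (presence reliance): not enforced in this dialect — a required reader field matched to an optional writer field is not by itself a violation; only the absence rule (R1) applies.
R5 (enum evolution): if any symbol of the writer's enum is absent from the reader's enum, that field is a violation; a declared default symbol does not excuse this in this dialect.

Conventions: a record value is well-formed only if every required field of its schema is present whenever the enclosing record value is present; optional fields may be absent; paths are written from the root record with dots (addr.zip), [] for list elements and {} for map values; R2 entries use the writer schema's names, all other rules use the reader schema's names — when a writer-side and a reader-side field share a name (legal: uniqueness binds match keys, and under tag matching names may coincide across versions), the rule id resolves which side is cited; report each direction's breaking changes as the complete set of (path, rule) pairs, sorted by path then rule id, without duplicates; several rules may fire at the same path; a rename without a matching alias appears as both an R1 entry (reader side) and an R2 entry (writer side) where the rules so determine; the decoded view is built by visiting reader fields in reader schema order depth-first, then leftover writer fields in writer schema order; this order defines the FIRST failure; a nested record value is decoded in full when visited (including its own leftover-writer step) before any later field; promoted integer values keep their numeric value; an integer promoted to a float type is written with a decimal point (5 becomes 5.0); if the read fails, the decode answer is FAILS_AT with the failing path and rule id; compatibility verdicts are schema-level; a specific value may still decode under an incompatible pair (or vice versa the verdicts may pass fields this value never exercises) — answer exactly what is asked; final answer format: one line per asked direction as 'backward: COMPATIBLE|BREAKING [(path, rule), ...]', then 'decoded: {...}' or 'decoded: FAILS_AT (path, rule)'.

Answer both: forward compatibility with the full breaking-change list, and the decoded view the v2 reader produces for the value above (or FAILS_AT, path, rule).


forward: COMPATIBLE []; decoded: {"kind": "BLUE", "meta": null, "attempts": null, "retries": 1}

arrows below run writer -> reader for User
forward for User (reader v1, writer v2):
  role: Role -> Role, writer required; from kind
  meta: Meta -> Meta, writer optional; from meta
  attempts: int64 -> int64, writer optional; from attempts
  retries: int32 -> int32, writer optional; from retries
  meta.id: int64 -> int64, writer required; from meta.id
  meta.version: int64 -> int64, writer optional; from meta.version
  meta.email: string -> string, writer required; from meta.email
  meta.payload: bytes -> bytes, writer required; from meta.avatar
  => forward: COMPATIBLE
migrating the User value to v2:
  kind := "BLUE" (from writer role)
  meta := null (absent, optional -> null)
  attempts := null (absent, optional -> null)
  retries := 1
  => decoded: {"kind": "BLUE", "meta": null, "attempts": null, "retries": 1}
ruling out the remaining User differences:
  renamed field payload to avatar in record Meta (alias payload declared on the renamed field) -> inert for the asked User verdict: nothing fires


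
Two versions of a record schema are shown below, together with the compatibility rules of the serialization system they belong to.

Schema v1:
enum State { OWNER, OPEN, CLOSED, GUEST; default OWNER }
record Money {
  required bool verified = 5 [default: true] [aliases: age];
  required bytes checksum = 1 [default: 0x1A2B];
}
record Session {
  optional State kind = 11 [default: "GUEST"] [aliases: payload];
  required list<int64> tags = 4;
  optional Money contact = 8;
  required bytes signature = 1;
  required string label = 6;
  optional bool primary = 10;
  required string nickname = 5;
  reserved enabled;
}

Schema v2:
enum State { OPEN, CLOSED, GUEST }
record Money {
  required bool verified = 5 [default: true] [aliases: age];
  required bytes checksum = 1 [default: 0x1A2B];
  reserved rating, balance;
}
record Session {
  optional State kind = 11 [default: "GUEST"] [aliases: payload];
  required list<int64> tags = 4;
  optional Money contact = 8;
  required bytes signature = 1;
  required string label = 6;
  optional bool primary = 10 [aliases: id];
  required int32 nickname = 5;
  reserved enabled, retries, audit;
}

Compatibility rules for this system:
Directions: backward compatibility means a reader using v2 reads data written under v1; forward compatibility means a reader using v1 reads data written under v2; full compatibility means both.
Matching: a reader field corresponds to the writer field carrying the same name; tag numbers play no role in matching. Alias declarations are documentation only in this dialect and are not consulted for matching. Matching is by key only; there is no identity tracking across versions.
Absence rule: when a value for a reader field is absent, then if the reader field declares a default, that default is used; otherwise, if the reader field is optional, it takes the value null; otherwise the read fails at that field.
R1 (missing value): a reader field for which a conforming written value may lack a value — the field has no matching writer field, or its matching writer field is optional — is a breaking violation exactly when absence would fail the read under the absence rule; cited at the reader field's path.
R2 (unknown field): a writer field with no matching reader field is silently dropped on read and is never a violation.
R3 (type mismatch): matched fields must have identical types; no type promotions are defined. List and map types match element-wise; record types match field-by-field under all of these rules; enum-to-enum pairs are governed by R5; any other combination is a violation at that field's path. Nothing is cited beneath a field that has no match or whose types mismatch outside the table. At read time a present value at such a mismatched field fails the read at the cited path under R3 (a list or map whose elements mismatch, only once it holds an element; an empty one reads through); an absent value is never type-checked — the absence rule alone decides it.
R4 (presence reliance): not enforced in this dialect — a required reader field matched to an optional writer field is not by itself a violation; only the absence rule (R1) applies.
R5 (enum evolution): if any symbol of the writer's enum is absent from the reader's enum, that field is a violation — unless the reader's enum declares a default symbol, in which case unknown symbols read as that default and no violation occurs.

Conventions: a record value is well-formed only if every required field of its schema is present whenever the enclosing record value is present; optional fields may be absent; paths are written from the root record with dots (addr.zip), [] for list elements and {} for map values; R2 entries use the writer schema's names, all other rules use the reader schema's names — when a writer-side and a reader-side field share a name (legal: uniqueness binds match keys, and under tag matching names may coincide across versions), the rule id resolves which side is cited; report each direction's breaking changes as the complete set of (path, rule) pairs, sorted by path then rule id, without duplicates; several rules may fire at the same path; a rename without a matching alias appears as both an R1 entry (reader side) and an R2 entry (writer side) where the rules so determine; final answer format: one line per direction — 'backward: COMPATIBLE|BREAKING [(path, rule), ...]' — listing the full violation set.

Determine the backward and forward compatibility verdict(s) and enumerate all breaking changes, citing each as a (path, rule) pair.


in Session below, arrows point writer -> reader
backward on Session — v2 reading data written by v1:
  State -> State, writer optional: kind aligns to kind
  list<int64> -> list<int64>, writer required: tags aligns to tags
  Money -> Money, writer optional: contact aligns to contact
  bytes -> bytes, writer required: signature aligns to signature
  string -> string, writer required: label aligns to label
  bool -> bool, writer optional: primary aligns to primary
  string -> int32, writer required: nickname aligns to nickname
  bool -> bool, writer required: contact.verified aligns to contact.verified
  bytes -> bytes, writer required: contact.checksum aligns to contact.checksum
  breaking: (kind, R5)
  breaking: (nickname, R3)
  => backward verdict for Session: BREAKING, 2 violation(s)
forward on Session — v1 reading data written by v2:
  State -> State, writer optional: kind aligns to kind
  list<int64> -> list<int64>, writer required: tags aligns to tags
  Money -> Money, writer optional: contact aligns to contact
  bytes -> bytes, writer required: signature aligns to signature
  string -> string, writer required: label aligns to label
  bool -> bool, writer optional: primary aligns to primary
  int32 -> string, writer required: nickname aligns to nickname
  bool -> bool, writer required: contact.verified aligns to contact.verified
  bytes -> bytes, writer required: contact.checksum aligns to contact.checksum
  breaking: (nickname, R3)
  => forward verdict for Session: BREAKING, 1 violation(s)

backward: BREAKING [(kind, R5), (nickname, R3)]; forward: BREAKING [(nickname, R3)]


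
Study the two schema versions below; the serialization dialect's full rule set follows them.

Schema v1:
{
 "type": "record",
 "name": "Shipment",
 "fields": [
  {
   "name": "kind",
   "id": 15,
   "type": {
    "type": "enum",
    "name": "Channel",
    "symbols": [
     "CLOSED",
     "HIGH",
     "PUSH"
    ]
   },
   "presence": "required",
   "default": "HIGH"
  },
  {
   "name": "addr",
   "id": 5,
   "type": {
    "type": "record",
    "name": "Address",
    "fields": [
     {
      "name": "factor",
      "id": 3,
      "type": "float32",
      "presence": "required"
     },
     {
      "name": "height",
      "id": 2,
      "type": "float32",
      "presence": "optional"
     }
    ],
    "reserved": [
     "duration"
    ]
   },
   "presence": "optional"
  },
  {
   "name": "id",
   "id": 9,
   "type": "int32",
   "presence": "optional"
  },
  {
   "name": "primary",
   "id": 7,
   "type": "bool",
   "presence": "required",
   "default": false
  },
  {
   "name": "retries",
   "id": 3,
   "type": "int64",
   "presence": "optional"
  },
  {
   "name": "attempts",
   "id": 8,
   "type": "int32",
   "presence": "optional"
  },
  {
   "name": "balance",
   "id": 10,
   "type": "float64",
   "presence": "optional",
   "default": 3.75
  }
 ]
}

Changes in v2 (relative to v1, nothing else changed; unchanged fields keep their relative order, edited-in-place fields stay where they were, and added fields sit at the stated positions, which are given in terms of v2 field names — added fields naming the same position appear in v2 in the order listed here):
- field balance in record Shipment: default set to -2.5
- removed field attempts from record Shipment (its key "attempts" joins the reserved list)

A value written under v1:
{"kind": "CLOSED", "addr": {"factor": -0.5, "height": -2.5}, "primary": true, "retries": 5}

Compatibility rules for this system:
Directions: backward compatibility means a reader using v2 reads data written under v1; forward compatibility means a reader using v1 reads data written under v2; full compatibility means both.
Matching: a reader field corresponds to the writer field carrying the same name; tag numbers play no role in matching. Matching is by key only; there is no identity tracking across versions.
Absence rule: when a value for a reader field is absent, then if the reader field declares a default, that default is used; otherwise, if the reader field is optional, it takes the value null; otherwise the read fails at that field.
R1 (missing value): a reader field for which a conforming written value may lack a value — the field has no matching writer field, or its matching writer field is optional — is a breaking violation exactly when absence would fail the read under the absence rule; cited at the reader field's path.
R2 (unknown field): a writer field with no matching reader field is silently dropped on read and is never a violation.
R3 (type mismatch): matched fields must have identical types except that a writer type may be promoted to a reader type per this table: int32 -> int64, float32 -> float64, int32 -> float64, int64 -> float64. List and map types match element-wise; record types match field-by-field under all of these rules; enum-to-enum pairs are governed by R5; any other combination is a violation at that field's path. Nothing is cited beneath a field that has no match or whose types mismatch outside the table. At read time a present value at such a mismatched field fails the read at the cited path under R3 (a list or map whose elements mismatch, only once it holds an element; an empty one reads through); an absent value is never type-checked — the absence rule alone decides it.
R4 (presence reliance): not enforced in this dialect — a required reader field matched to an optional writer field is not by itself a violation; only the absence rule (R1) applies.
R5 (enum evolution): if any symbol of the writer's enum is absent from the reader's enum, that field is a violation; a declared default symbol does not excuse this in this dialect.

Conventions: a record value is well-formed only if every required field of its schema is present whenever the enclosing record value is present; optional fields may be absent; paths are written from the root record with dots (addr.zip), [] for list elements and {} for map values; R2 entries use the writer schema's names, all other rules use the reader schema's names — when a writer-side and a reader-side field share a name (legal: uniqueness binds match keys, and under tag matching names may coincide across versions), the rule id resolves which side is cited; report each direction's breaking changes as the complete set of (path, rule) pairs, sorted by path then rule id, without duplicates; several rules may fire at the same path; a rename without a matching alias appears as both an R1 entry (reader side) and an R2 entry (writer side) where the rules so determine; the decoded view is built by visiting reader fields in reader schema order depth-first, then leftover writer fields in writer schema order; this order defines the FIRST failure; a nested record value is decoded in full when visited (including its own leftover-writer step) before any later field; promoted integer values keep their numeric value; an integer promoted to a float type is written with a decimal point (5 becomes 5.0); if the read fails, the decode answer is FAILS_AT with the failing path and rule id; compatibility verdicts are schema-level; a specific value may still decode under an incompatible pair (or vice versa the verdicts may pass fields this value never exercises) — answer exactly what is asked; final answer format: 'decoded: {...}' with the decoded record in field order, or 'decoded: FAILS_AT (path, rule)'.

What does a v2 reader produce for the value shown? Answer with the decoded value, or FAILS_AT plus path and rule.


decoded: {"kind": "CLOSED", "addr": {"factor": -0.5, "height": -2.5}, "id": null, "primary": true, "retries": 5, "balance": -2.5}

arrows below run writer -> reader for Shipment
decoding the Shipment value with the v2 reader:
  kind := "CLOSED"
  addr.factor := -0.5
  addr.height := -2.5
  id := null (not supplied -> null)
  primary := true
  retries := 5
  balance := -2.5 (no value, default fills)
  => decoded: {"kind": "CLOSED", "addr": {"factor": -0.5, "height": -2.5}, "id": null, "primary": true, "retries": 5, "balance": -2.5}


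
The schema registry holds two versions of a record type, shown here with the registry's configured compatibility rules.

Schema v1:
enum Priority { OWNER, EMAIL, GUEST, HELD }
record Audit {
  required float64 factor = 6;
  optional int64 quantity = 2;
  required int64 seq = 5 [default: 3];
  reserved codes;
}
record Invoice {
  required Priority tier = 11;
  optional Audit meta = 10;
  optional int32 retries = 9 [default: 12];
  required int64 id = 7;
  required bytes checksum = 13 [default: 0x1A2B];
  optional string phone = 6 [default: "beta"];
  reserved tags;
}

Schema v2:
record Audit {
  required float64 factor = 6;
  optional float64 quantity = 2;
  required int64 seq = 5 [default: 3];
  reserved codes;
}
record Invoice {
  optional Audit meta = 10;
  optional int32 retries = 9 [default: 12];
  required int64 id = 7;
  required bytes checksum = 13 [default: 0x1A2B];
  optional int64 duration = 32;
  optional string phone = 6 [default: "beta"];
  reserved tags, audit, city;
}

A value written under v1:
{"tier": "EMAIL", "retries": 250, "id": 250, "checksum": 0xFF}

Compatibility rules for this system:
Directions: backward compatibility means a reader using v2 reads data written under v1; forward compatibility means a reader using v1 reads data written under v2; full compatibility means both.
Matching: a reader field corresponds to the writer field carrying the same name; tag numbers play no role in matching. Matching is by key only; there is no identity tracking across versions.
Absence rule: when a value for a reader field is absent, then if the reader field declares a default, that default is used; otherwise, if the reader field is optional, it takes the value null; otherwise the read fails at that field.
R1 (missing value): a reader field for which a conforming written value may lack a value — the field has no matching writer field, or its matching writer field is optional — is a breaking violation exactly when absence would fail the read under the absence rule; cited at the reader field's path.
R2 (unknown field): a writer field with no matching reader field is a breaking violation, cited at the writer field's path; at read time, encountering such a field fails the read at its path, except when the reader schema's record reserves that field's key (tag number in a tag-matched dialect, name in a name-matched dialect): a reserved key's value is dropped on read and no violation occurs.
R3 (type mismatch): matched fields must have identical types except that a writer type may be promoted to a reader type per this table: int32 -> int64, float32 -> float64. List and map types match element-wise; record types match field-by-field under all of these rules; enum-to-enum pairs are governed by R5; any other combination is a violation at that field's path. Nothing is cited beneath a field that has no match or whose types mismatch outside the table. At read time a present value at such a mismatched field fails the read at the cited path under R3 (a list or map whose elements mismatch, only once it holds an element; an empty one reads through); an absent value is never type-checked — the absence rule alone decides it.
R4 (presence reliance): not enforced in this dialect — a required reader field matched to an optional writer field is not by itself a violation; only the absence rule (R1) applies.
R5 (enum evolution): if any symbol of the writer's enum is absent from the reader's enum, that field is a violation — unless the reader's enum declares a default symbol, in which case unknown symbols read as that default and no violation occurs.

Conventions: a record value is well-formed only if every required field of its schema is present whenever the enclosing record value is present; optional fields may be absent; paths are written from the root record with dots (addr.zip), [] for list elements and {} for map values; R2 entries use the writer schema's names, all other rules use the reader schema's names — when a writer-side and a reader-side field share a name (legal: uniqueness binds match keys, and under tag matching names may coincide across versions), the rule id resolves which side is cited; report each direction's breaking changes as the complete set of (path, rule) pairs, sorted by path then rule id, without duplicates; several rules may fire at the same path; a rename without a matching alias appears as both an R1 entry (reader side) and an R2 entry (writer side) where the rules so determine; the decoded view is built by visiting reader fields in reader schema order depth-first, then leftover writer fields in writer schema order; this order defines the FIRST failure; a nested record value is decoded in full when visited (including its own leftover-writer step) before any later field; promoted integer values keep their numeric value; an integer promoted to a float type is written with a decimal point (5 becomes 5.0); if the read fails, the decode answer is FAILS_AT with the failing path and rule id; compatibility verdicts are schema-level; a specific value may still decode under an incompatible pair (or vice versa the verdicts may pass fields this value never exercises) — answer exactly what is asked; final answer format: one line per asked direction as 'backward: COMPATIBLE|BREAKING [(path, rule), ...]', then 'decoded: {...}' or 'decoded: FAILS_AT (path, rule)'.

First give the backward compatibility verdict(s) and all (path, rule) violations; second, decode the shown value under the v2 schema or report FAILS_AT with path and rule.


backward: BREAKING [(meta.quantity, R3), (tier, R2)]; decoded: FAILS_AT (tier, R2)

the writer's type comes first in each Invoice pair
backward analysis of Invoice with v2 as reader and v1 as writer:
  meta: Audit -> Audit, writer optional; from meta
  retries: int32 -> int32, writer optional; from retries
  id: int64 -> int64, writer required; from id
  checksum: bytes -> bytes, writer required; from checksum
  duration has no writer counterpart
  phone: string -> string, writer optional; from phone
  writer tier: unknown to reader
  meta.factor: float64 -> float64, writer required; from meta.factor
  meta.quantity: int64 -> float64, writer optional; from meta.quantity
  meta.seq: int64 -> int64, writer required; from meta.seq
  breaking: (meta.quantity, R3)
  breaking: (tier, R2)
  backward on Invoice therefore BREAKING (2)
migrating the Invoice value to v2:
  meta := null (missing; optional => null)
  retries := 250
  id := 250
  checksum := 0xFF
  duration := null (missing; optional => null)
  phone := "beta" (missing; default applied)
  read fails at tier under R2 (unknown field)
  => FAILS_AT (tier, R2)
diffs on Invoice not affecting the asked answer:
  added field duration to record Invoice: optional int64, tag 32 (in v2 it sits immediately before phone) -> its effect on Invoice is confined to the forward direction, not asked


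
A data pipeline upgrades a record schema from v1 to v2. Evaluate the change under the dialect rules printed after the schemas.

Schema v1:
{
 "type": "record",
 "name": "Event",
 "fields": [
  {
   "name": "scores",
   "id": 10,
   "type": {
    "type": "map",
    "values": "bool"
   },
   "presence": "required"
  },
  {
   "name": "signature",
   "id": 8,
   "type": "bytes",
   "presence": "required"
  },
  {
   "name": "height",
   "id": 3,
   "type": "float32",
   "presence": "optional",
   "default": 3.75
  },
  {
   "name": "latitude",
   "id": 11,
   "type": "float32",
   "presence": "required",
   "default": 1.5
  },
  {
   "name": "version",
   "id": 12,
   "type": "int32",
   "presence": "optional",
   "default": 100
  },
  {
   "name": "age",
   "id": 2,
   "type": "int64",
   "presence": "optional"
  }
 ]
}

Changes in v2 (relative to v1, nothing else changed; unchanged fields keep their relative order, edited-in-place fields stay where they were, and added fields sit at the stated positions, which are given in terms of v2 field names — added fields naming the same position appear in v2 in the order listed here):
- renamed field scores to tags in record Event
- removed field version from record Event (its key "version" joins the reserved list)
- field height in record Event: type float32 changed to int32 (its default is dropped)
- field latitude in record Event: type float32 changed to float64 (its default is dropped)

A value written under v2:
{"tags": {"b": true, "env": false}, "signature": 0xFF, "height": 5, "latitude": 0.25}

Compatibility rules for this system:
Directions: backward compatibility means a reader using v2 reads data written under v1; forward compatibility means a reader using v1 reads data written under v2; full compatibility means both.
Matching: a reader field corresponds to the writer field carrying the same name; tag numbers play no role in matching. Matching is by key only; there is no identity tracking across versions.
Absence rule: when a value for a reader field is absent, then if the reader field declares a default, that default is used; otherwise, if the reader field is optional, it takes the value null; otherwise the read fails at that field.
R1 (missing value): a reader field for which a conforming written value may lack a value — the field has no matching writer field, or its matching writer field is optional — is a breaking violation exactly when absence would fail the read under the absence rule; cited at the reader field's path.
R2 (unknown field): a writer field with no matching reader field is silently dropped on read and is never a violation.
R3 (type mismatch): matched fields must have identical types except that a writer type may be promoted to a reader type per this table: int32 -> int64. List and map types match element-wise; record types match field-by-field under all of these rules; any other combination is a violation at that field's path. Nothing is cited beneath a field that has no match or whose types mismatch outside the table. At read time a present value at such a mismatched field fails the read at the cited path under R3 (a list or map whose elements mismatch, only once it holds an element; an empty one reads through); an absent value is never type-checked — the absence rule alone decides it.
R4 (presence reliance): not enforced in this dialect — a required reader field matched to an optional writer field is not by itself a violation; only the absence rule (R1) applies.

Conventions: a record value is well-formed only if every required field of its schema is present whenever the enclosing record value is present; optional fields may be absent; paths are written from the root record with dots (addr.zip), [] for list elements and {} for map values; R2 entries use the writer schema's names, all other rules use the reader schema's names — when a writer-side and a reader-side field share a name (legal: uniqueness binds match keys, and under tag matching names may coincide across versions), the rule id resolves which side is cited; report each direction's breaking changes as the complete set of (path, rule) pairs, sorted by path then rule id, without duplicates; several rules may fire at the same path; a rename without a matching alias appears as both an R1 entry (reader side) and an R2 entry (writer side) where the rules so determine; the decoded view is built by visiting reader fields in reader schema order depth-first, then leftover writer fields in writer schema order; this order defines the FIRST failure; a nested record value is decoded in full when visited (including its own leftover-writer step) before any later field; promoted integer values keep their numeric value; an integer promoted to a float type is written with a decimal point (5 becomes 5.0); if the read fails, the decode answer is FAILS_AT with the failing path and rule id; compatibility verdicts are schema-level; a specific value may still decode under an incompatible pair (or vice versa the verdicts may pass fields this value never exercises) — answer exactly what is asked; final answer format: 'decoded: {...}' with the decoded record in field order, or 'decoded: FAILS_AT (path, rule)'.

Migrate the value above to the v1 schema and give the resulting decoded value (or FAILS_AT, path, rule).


arrows below run writer -> reader for Event
decode walk for Event under reader schema v1:
  read fails at scores under R1 (no fill)
  => FAILS_AT (scores, R1)
remaining Event differences; none change what is asked:
  removed field version from record Event (its key "version" joins the reserved list) -> inert under this dialect — no rule fires on Event and the result does not move
  field height in record Event: type float32 changed to int32 (its default is dropped) -> affects the rule determinations only; this particular Event value decodes identically
  field latitude in record Event: type float32 changed to float64 (its default is dropped) -> affects the rule determinations only; this particular Event value decodes identically

decoded: FAILS_AT (scores, R1)


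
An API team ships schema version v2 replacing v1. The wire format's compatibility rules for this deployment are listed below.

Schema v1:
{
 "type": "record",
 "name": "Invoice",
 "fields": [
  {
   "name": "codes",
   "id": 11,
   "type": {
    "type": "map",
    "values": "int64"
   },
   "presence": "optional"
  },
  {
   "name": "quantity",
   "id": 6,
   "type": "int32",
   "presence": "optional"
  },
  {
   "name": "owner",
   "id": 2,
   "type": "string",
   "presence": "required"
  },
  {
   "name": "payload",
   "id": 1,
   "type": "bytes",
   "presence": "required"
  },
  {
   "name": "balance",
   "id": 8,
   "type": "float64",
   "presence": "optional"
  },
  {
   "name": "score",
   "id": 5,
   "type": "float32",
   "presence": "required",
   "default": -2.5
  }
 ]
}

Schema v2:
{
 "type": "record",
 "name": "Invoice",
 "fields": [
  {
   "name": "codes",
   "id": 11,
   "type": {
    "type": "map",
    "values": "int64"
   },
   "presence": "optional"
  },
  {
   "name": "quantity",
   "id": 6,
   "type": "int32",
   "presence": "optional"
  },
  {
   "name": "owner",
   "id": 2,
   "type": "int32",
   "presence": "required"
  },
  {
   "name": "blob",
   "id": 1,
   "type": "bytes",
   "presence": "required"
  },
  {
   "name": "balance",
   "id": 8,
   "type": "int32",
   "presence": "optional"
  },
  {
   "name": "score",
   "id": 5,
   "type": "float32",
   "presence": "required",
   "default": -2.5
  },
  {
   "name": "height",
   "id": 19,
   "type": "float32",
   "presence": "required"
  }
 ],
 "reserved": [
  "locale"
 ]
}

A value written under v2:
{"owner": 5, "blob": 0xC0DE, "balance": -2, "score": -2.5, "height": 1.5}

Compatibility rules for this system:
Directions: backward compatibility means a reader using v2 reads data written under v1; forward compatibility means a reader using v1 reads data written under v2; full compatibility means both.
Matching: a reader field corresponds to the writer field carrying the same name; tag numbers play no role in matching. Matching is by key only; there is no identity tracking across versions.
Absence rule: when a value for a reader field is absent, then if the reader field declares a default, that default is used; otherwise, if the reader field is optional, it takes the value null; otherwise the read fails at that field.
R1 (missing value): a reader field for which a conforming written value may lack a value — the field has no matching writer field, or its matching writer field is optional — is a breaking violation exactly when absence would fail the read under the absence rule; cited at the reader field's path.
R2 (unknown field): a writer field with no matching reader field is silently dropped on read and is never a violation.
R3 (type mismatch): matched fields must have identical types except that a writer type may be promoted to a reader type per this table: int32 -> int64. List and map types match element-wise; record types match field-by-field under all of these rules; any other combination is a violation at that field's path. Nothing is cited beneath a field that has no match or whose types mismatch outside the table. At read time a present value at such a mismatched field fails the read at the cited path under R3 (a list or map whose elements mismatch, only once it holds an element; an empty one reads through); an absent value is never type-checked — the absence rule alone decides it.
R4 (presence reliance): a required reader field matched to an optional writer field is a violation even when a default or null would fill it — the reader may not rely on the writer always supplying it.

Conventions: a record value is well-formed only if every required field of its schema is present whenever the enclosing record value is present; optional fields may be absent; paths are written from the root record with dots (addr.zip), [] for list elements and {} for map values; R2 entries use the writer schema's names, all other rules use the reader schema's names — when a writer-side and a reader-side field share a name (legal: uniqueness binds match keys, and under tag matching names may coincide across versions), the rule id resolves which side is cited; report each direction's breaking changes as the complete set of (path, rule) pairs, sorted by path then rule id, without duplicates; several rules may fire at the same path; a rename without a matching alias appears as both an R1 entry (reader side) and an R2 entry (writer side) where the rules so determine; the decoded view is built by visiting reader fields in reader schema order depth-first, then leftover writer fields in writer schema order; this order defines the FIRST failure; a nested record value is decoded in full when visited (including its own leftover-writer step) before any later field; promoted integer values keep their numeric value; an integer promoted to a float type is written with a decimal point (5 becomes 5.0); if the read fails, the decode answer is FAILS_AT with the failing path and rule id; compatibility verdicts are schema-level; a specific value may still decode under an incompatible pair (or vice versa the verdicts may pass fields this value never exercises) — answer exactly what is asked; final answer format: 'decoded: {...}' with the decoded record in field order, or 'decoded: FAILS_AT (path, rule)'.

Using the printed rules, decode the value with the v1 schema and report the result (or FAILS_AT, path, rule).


in Invoice below, arrows point writer -> reader
migrating the Invoice value to v1:
  codes := null (missing; optional => null)
  quantity := null (missing; optional => null)
  read fails at owner under R3
  => FAILS_AT (owner, R3)
remaining Invoice differences; none change what is asked:
  field balance in record Invoice: type float64 changed to int32 -> schema-level compatibility only; this Invoice value's decode is unchanged
  renamed field payload to blob in record Invoice -> schema-level compatibility only; this Invoice value's decode is unchanged
  added field height to record Invoice: required float32, tag 19 (in v2 it sits last) -> schema-level compatibility only; this Invoice value's decode is unchanged

decoded: FAILS_AT (owner, R3)


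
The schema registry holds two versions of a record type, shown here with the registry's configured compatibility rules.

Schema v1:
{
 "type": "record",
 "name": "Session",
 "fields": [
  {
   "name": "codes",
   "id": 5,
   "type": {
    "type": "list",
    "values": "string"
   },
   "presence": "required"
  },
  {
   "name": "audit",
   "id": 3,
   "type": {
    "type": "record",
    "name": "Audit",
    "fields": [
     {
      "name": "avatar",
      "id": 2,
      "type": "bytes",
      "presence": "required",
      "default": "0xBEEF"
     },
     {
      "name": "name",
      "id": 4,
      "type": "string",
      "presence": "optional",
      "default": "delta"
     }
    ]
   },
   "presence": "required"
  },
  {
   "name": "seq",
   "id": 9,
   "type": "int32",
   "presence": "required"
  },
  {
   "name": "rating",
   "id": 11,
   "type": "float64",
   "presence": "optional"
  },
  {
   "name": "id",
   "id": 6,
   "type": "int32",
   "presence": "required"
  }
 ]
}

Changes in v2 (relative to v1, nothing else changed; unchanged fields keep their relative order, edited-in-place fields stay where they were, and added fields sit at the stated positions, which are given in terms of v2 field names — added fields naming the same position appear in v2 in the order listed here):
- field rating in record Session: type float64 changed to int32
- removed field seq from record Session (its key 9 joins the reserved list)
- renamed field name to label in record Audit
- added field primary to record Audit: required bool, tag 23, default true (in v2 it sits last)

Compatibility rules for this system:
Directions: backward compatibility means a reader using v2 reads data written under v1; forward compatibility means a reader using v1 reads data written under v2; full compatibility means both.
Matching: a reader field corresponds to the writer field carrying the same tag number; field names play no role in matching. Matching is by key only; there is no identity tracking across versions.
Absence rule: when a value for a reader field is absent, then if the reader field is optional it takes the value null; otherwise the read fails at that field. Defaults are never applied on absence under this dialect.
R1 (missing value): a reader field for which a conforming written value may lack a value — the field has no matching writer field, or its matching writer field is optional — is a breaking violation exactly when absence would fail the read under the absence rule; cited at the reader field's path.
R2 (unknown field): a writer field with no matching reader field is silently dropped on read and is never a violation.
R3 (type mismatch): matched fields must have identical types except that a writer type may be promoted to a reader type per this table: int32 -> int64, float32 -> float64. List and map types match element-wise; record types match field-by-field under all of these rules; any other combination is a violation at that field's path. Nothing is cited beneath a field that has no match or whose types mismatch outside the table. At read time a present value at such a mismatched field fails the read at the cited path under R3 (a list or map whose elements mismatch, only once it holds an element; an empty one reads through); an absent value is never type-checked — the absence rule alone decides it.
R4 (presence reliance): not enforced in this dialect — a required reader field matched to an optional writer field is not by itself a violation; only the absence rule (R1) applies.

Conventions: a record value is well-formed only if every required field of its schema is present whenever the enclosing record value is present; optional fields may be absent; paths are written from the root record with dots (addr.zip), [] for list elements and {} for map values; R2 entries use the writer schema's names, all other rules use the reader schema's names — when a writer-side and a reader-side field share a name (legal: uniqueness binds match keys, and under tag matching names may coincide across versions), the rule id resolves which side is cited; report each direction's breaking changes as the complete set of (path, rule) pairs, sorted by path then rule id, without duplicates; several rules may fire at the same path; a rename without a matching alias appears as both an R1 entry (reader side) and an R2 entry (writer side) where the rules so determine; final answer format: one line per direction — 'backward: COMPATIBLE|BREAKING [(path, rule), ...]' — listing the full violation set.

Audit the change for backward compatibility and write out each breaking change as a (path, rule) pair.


backward: BREAKING [(audit.primary, R1), (rating, R3)]

arrows below run writer -> reader for Session
backward pass over Session, reader schema v2, writer schema v1:
  codes: list<string> -> list<string>, writer required; from codes
  audit: Audit -> Audit, writer required; from audit
  rating: float64 -> int32, writer optional; from rating
  id: int32 -> int32, writer required; from id
  seq (writer side), unknown to reader
  audit.avatar: bytes -> bytes, writer required; from audit.avatar
  audit.label: string -> string, writer optional; from audit.name
  audit.primary: no writer-side match
  violation R1 at audit.primary
  violation R3 at rating
  => backward verdict for Session: BREAKING, 2 violation(s)
checking off the Session differences that do not matter here:
  removed field seq from record Session (its key 9 joins the reserved list) -> matters only for Session's forward compatibility — outside the asked direction
  renamed field name to label in record Audit -> no rule fires on it in Session's dialect; the asked verdict holds
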